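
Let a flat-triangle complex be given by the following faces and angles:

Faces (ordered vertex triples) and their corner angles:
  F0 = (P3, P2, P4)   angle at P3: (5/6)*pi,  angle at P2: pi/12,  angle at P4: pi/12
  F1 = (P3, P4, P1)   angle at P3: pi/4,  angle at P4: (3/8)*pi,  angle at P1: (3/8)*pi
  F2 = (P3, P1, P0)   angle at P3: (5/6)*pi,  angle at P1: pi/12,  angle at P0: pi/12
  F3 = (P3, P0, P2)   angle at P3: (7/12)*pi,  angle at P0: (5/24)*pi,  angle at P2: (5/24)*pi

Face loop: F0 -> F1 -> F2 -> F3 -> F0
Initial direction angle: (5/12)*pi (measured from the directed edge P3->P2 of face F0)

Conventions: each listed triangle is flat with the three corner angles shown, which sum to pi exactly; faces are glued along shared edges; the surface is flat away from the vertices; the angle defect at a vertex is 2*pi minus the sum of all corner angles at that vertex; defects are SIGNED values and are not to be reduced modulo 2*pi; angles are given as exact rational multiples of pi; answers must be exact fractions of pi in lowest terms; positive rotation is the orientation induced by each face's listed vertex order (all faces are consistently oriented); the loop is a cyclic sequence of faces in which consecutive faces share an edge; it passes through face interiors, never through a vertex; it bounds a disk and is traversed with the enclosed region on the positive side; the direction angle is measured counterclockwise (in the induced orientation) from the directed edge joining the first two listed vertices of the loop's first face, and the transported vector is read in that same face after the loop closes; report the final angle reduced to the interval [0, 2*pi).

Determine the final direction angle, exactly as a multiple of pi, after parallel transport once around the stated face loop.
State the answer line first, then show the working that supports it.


Answer: final direction angle = (23/12)*pi

enclosed vertex P3: corner angles sum to (5/2)*pi, defect = 2*pi - (5/2)*pi = -pi/2
summing the enclosed defects onto the initial angle, mod 2*pi in the induced orientation:
final angle = (5/12)*pi - pi/2 = (23/12)*pi (mod 2*pi)


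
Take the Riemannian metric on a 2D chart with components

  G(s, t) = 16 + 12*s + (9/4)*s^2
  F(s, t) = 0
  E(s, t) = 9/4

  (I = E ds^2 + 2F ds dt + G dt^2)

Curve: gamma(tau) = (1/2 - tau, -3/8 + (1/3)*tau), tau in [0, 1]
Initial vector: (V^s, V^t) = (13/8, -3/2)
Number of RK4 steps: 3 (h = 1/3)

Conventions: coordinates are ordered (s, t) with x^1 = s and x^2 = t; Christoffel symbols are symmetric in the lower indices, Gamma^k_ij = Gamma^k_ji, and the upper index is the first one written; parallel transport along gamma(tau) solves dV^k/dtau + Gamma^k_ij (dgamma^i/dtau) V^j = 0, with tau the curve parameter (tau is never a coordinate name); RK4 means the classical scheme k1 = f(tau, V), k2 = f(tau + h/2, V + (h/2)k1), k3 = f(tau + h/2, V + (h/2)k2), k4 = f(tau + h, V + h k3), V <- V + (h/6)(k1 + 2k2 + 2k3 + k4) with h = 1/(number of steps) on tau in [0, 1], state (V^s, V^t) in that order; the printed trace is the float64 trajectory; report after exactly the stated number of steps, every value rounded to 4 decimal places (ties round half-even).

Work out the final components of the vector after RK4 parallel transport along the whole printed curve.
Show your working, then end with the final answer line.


gamma'(tau) = (-1, 1/3); f(tau, V)^k = -Gamma^k_ij(gamma(tau)) gamma'^i(tau) V^j; h = 1/3; intermediate values shown to 6 dp
curve data and Christoffel symbols at the stage parameters:
  tau = 0.000000: gamma = (0.500000, -0.375000), gamma' = (-1.000000, 0.333333); Gamma_sss = 0.000000, Gamma_sst = 0.000000, Gamma_stt = -3.166667, Gamma_tss = 0.000000, Gamma_tst = 0.315789, Gamma_ttt = 0.000000
  tau = 0.166667: gamma = (0.333333, -0.319444), gamma' = (-1.000000, 0.333333); Gamma_sss = 0.000000, Gamma_sst = 0.000000, Gamma_stt = -3.000000, Gamma_tss = 0.000000, Gamma_tst = 0.333333, Gamma_ttt = 0.000000
  tau = 0.333333: gamma = (0.166667, -0.263889), gamma' = (-1.000000, 0.333333); Gamma_sss = 0.000000, Gamma_sst = 0.000000, Gamma_stt = -2.833333, Gamma_tss = 0.000000, Gamma_tst = 0.352941, Gamma_ttt = 0.000000
  tau = 0.500000: gamma = (0.000000, -0.208333), gamma' = (-1.000000, 0.333333); Gamma_sss = 0.000000, Gamma_sst = 0.000000, Gamma_stt = -2.666667, Gamma_tss = 0.000000, Gamma_tst = 0.375000, Gamma_ttt = 0.000000
  tau = 0.666667: gamma = (-0.166667, -0.152778), gamma' = (-1.000000, 0.333333); Gamma_sss = 0.000000, Gamma_sst = 0.000000, Gamma_stt = -2.500000, Gamma_tss = 0.000000, Gamma_tst = 0.400000, Gamma_ttt = 0.000000
  tau = 0.833333: gamma = (-0.333333, -0.097222), gamma' = (-1.000000, 0.333333); Gamma_sss = 0.000000, Gamma_sst = 0.000000, Gamma_stt = -2.333333, Gamma_tss = 0.000000, Gamma_tst = 0.428571, Gamma_ttt = 0.000000
  tau = 1.000000: gamma = (-0.500000, -0.041667), gamma' = (-1.000000, 0.333333); Gamma_sss = 0.000000, Gamma_sst = 0.000000, Gamma_stt = -2.166667, Gamma_tss = 0.000000, Gamma_tst = 0.461538, Gamma_ttt = 0.000000
step 0: V^s = 1.6250, V^t = -1.5000
step 1: k1 = (-1.583333, -0.644737), k2 = (-1.607456, -0.687053), k3 = (-1.614509, -0.688957), k4 = (-1.633561, -0.738328); V <- V + (h/6)(k1 + 2k2 + 2k3 + k4): V^s = 1.0883, V^t = -1.7297
step 2: k1 = (-1.633631, -0.738526), k2 = (-1.646946, -0.796807), k3 = (-1.655581, -0.800173), k4 = (-1.663709, -0.870104); V <- V + (h/6)(k1 + 2k2 + 2k3 + k4): V^s = 0.5382, V^t = -1.9965
step 3: k1 = (-1.663781, -0.870369), k2 = (-1.665688, -0.955094), k3 = (-1.676671, -0.961100), k4 = (-1.673320, -1.066150); V <- V + (h/6)(k1 + 2k2 + 2k3 + k4): V^s = -0.0186, V^t = -2.3170

Answer: V^s = -0.0186, V^t = -2.3170


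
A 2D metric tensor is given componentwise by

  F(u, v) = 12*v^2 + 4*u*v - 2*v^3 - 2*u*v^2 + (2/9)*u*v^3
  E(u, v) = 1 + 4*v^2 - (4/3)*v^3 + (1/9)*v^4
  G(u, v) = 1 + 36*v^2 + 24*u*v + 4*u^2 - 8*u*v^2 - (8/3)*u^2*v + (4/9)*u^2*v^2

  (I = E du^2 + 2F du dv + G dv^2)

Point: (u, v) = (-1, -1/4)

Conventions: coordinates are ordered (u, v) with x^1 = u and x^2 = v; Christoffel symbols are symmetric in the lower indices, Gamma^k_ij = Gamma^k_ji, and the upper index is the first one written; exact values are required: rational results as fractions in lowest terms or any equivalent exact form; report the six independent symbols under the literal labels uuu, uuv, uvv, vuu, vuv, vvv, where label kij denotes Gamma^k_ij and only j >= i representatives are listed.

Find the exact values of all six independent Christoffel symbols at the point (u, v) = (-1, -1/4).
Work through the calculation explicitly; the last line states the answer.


E = 2929/2304, F = 275/144, G = 130/9 at the point
E_u = 0, E_v = -325/144, F_u = -325/288, F_v = -137/12, G_u = -143/9, G_v = -440/9
EG - F^2 = 33905/2304;  g^inv = (2304/33905) * [[130/9, -275/144], [-275/144, 2929/2304]]
first-kind symbols [ij,l] = (1/2)(d_i g_jl + d_j g_il - d_l g_ij): [uu,u] = E_u/2 = 0, [uu,v] = F_u - E_v/2 = 0, [uv,u] = E_v/2 = -325/288, [uv,v] = G_u/2 = -143/18, [vv,u] = F_v - G_u/2 = -125/36, [vv,v] = G_v/2 = -220/9
Gamma^u_ij = (G*[ij,u] - F*[ij,v])/(EG - F^2), Gamma^v_ij = (E*[ij,v] - F*[ij,u])/(EG - F^2)

Answer: Gamma_uuu = 0, Gamma_uuv = -520/6781, Gamma_uvv = -1600/6781, Gamma_vuu = 0, Gamma_vuv = -18304/33905, Gamma_vvv = -11264/6781


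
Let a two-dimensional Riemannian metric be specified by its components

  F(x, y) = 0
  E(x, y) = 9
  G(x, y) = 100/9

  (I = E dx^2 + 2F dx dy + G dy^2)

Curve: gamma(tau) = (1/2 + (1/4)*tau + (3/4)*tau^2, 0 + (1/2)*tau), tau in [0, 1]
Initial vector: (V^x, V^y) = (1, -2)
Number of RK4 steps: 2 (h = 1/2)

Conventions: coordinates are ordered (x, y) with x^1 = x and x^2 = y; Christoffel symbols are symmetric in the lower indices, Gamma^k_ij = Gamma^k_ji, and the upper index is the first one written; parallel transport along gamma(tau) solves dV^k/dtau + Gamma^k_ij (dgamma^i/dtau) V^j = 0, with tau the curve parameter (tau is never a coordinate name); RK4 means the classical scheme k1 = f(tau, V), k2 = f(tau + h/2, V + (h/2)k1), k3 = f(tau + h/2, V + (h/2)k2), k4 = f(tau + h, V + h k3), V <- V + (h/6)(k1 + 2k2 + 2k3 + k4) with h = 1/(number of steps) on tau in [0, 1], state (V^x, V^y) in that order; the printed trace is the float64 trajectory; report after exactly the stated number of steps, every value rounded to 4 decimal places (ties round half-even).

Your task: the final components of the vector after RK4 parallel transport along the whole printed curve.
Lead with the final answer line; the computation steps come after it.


Answer: V^x = 1.0000, V^y = -2.0000

gamma'(tau) = (1/4 + (3/2)*tau, 1/2); f(tau, V)^k = -Gamma^k_ij(gamma(tau)) gamma'^i(tau) V^j; h = 1/2; intermediate values shown to 6 dp
curve data and Christoffel symbols at the stage parameters:
  tau = 0.000000: gamma = (0.500000, 0.000000), gamma' = (0.250000, 0.500000); Gamma_xxx = 0.000000, Gamma_xxy = 0.000000, Gamma_xyy = 0.000000, Gamma_yxx = 0.000000, Gamma_yxy = 0.000000, Gamma_yyy = 0.000000
  tau = 0.250000: gamma = (0.609375, 0.125000), gamma' = (0.625000, 0.500000); Gamma_xxx = 0.000000, Gamma_xxy = 0.000000, Gamma_xyy = 0.000000, Gamma_yxx = 0.000000, Gamma_yxy = 0.000000, Gamma_yyy = 0.000000
  tau = 0.500000: gamma = (0.812500, 0.250000), gamma' = (1.000000, 0.500000); Gamma_xxx = 0.000000, Gamma_xxy = 0.000000, Gamma_xyy = 0.000000, Gamma_yxx = 0.000000, Gamma_yxy = 0.000000, Gamma_yyy = 0.000000
  tau = 0.750000: gamma = (1.109375, 0.375000), gamma' = (1.375000, 0.500000); Gamma_xxx = 0.000000, Gamma_xxy = 0.000000, Gamma_xyy = 0.000000, Gamma_yxx = 0.000000, Gamma_yxy = 0.000000, Gamma_yyy = 0.000000
  tau = 1.000000: gamma = (1.500000, 0.500000), gamma' = (1.750000, 0.500000); Gamma_xxx = 0.000000, Gamma_xxy = 0.000000, Gamma_xyy = 0.000000, Gamma_yxx = 0.000000, Gamma_yxy = 0.000000, Gamma_yyy = 0.000000
step 0: V^x = 1.0000, V^y = -2.0000
step 1: k1 = (0.000000, 0.000000), k2 = (0.000000, 0.000000), k3 = (0.000000, 0.000000), k4 = (0.000000, 0.000000); V <- V + (h/6)(k1 + 2k2 + 2k3 + k4): V^x = 1.0000, V^y = -2.0000
step 2: k1 = (0.000000, 0.000000), k2 = (0.000000, 0.000000), k3 = (0.000000, 0.000000), k4 = (0.000000, 0.000000); V <- V + (h/6)(k1 + 2k2 + 2k3 + k4): V^x = 1.0000, V^y = -2.0000


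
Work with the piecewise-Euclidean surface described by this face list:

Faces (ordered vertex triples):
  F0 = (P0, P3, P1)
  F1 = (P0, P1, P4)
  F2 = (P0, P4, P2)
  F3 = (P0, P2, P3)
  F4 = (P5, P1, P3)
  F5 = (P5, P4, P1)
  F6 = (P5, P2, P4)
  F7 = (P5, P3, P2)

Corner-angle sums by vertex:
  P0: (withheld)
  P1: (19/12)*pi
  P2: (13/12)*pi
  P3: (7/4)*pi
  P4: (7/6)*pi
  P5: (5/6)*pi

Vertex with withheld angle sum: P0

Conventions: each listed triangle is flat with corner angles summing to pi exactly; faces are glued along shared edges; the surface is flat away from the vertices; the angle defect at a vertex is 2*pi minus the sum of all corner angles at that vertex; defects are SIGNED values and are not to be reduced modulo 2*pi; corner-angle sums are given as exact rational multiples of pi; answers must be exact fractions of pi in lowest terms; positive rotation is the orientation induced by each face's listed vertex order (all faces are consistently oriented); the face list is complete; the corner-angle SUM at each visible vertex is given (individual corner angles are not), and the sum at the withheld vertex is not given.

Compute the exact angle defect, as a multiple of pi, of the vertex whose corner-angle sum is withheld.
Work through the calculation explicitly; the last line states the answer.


V = 6, E = 12, F = 8; chi = V - E + F = 2
Gauss-Bonnet: total defect = 2*pi*chi = 4*pi; visible defects sum to (43/12)*pi

Answer: defect(P0) = (5/12)*pi


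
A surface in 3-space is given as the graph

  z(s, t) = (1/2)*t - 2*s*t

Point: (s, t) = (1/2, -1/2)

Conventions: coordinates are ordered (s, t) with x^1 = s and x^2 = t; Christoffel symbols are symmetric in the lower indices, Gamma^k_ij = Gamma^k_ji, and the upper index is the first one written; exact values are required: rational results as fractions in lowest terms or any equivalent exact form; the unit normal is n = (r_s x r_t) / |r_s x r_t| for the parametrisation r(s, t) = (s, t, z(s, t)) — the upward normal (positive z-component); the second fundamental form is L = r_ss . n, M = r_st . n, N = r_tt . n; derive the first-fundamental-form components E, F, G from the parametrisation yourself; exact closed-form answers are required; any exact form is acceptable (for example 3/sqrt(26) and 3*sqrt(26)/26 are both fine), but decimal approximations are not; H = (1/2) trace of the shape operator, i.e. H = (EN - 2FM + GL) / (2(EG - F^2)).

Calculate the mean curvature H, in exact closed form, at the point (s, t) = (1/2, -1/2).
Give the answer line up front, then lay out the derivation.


Answer: H = -8/27

z_s = 1, z_t = -1/2, z_ss = 0, z_st = -2, z_tt = 0
E = 2, F = -1/2, G = 5/4; answer radicand W^2 = 9/4
unnormalised second-form numerators: l = 0, m = -2, n = 0; L = l/sqrt(9/4), and similarly M = m/sqrt(W^2), N = n/sqrt(W^2)
H = (E*n - 2*F*m + G*l) / (2*(EG - F^2)*sqrt(W^2)); E*n - 2*F*m + G*l = -2, EG - F^2 = 9/4, so H = (-4/9)/sqrt(9/4)


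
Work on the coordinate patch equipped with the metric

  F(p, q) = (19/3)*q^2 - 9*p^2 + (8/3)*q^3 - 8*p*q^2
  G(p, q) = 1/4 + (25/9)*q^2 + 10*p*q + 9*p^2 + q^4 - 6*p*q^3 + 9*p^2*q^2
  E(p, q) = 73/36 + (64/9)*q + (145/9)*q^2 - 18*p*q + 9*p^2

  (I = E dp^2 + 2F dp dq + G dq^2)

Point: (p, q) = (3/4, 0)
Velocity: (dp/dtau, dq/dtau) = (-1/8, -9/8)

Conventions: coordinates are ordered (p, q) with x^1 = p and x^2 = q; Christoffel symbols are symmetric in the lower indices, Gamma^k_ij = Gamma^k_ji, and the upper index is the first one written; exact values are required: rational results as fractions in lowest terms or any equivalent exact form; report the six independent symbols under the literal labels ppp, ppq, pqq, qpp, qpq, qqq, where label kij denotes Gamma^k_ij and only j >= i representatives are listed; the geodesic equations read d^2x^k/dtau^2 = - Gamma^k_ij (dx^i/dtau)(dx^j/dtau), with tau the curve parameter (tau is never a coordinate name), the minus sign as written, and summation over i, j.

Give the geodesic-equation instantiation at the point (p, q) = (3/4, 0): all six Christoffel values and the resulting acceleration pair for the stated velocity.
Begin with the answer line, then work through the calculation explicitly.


Answer: Gamma_ppp = -4698/3467, Gamma_ppq = 4954/3467, Gamma_pqq = -4860/3467, Gamma_qpp = -100822/31203, Gamma_qpq = 9126/3467, Gamma_qqq = -2184/3467; accelerations (d^2p/dtau^2, d^2q/dtau^2) = (154593/110944, 107273/998496)

E = 1021/144, F = -81/16, G = 85/16 at the point
E_p = 27/2, E_q = -115/18, F_p = -27/2, F_q = 0, G_p = 27/2, G_q = 15/2
EG - F^2 = 3467/288;  g^inv = (288/3467) * [[85/16, 81/16], [81/16, 1021/144]]
first-kind symbols [ij,l] = (1/2)(d_i g_jl + d_j g_il - d_l g_ij): [pp,p] = E_p/2 = 27/4, [pp,q] = F_p - E_q/2 = -371/36, [pq,p] = E_q/2 = -115/36, [pq,q] = G_p/2 = 27/4, [qq,p] = F_q - G_p/2 = -27/4, [qq,q] = G_q/2 = 15/4
Gamma^p_ij = (G*[ij,p] - F*[ij,q])/(EG - F^2), Gamma^q_ij = (E*[ij,q] - F*[ij,p])/(EG - F^2)
Gamma_ppp = -4698/3467, Gamma_ppq = 4954/3467, Gamma_pqq = -4860/3467, Gamma_qpp = -100822/31203, Gamma_qpq = 9126/3467, Gamma_qqq = -2184/3467
d^2p/dtau^2 = -(Gamma_ppp*(-1/8)^2 + 2*Gamma_ppq*(-1/8)*(-9/8) + Gamma_pqq*(-9/8)^2) = 154593/110944
d^2q/dtau^2 = -(Gamma_qpp*(-1/8)^2 + 2*Gamma_qpq*(-1/8)*(-9/8) + Gamma_qqq*(-9/8)^2) = 107273/998496


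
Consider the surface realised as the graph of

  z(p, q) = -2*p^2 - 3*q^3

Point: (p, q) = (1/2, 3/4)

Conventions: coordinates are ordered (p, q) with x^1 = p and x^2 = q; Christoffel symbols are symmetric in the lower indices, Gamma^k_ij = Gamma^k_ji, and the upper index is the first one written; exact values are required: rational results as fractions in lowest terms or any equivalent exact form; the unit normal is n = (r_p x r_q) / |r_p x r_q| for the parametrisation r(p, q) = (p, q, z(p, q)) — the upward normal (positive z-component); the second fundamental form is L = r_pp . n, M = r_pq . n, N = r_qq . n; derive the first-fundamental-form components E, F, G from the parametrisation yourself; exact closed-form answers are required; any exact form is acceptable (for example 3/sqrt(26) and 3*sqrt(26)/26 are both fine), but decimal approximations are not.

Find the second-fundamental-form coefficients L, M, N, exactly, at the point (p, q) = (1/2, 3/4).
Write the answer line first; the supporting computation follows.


Answer: L = -64*sqrt(7841)/7841, M = 0, N = -216*sqrt(7841)/7841

z_p = -2, z_q = -81/16, z_pp = -4, z_pq = 0, z_qq = -27/2
E = 5, F = 81/8, G = 6817/256; answer radicand W^2 = 7841/256
unnormalised second-form numerators: l = -4, m = 0, n = -27/2; L = l/sqrt(7841/256), and similarly M = m/sqrt(W^2), N = n/sqrt(W^2)


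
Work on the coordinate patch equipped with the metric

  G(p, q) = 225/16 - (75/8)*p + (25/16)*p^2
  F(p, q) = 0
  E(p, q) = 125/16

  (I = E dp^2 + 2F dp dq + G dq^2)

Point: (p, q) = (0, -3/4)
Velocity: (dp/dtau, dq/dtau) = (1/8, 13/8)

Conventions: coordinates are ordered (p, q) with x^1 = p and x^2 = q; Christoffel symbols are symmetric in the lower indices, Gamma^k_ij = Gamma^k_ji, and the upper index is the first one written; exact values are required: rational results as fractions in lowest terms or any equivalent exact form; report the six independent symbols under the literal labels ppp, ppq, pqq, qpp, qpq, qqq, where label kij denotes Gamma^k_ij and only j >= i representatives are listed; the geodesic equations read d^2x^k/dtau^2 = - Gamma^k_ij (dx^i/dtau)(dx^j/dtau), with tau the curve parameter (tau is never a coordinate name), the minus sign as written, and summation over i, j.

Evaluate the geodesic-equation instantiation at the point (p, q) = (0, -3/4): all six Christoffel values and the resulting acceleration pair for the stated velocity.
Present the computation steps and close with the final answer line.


E = 125/16, F = 0, G = 225/16 at the point
E_p = 0, E_q = 0, F_p = 0, F_q = 0, G_p = -75/8, G_q = 0
EG - F^2 = 28125/256;  g^inv = (256/28125) * [[225/16, 0], [0, 125/16]]
first-kind symbols [ij,l] = (1/2)(d_i g_jl + d_j g_il - d_l g_ij): [pp,p] = E_p/2 = 0, [pp,q] = F_p - E_q/2 = 0, [pq,p] = E_q/2 = 0, [pq,q] = G_p/2 = -75/16, [qq,p] = F_q - G_p/2 = 75/16, [qq,q] = G_q/2 = 0
Gamma^p_ij = (G*[ij,p] - F*[ij,q])/(EG - F^2), Gamma^q_ij = (E*[ij,q] - F*[ij,p])/(EG - F^2)
Gamma_ppp = 0, Gamma_ppq = 0, Gamma_pqq = 3/5, Gamma_qpp = 0, Gamma_qpq = -1/3, Gamma_qqq = 0
d^2p/dtau^2 = -(Gamma_ppp*(1/8)^2 + 2*Gamma_ppq*(1/8)*(13/8) + Gamma_pqq*(13/8)^2) = -507/320
d^2q/dtau^2 = -(Gamma_qpp*(1/8)^2 + 2*Gamma_qpq*(1/8)*(13/8) + Gamma_qqq*(13/8)^2) = 13/96

Answer: Gamma_ppp = 0, Gamma_ppq = 0, Gamma_pqq = 3/5, Gamma_qpp = 0, Gamma_qpq = -1/3, Gamma_qqq = 0; accelerations (d^2p/dtau^2, d^2q/dtau^2) = (-507/320, 13/96)


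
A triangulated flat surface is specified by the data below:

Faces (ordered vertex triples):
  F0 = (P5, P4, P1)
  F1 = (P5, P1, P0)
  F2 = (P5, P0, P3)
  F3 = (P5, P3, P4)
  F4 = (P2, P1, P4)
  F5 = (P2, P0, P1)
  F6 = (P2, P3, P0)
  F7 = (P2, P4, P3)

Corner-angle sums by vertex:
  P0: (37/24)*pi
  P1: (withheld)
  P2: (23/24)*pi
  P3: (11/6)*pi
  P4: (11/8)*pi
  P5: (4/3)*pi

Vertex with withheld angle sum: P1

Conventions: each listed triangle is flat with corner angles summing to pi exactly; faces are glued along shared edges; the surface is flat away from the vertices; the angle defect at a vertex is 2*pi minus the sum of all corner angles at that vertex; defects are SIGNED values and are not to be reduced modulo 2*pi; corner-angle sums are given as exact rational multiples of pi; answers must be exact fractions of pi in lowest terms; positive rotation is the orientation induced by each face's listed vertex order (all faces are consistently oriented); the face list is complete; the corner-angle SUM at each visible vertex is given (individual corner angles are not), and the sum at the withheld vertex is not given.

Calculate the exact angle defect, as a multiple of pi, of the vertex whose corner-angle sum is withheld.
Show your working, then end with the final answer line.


V = 6, E = 12, F = 8; chi = V - E + F = 2
Gauss-Bonnet: total defect = 2*pi*chi = 4*pi; visible defects sum to (71/24)*pi

Answer: defect(P1) = (25/24)*pi


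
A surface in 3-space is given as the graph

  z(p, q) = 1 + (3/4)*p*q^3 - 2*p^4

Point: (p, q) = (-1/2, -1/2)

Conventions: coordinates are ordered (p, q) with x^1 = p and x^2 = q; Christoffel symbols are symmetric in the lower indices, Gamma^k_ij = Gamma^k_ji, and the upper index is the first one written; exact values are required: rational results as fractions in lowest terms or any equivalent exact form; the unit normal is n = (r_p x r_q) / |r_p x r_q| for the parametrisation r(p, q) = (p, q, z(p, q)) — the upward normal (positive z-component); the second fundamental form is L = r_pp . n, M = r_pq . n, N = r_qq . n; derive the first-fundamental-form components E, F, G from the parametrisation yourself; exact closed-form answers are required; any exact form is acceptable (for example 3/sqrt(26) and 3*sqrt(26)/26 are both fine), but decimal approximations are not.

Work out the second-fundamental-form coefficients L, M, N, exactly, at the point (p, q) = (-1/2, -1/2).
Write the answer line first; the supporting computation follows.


Answer: L = -96*sqrt(1946)/973, M = 9*sqrt(1946)/973, N = 18*sqrt(1946)/973

z_p = 29/32, z_q = -9/32, z_pp = -6, z_pq = 9/16, z_qq = 9/8
E = 1865/1024, F = -261/1024, G = 1105/1024; answer radicand W^2 = 973/512
unnormalised second-form numerators: l = -6, m = 9/16, n = 9/8; L = l/sqrt(973/512), and similarly M = m/sqrt(W^2), N = n/sqrt(W^2)


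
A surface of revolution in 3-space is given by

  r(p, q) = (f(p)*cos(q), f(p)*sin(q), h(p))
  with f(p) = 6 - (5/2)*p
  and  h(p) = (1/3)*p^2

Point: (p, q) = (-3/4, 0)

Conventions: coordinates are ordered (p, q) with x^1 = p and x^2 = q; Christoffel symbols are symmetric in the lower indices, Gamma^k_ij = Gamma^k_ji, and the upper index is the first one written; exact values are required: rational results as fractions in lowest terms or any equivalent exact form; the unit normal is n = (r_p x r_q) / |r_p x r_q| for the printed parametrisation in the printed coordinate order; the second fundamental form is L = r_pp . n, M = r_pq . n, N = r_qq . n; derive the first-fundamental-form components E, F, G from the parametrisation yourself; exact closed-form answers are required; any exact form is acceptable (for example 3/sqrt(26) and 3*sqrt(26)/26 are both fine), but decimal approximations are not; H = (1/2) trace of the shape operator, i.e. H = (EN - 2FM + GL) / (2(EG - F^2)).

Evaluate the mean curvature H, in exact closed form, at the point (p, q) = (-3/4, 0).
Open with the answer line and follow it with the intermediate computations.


Answer: H = -131*sqrt(26)/10647

f = 63/8, f' = -5/2, f'' = 0, h' = -1/2, h'' = 2/3
E = 13/2, F = 0, G = 3969/64; answer radicand W^2 = 13/2
unnormalised second-form numerators: l = -5/3, m = 0, n = -63/16; L = l/sqrt(13/2), and similarly M = m/sqrt(W^2), N = n/sqrt(W^2)
H = (E*n - 2*F*m + G*l) / (2*(EG - F^2)*sqrt(W^2)); E*n - 2*F*m + G*l = -8253/64, EG - F^2 = 51597/128, so H = (-131/819)/sqrt(13/2)


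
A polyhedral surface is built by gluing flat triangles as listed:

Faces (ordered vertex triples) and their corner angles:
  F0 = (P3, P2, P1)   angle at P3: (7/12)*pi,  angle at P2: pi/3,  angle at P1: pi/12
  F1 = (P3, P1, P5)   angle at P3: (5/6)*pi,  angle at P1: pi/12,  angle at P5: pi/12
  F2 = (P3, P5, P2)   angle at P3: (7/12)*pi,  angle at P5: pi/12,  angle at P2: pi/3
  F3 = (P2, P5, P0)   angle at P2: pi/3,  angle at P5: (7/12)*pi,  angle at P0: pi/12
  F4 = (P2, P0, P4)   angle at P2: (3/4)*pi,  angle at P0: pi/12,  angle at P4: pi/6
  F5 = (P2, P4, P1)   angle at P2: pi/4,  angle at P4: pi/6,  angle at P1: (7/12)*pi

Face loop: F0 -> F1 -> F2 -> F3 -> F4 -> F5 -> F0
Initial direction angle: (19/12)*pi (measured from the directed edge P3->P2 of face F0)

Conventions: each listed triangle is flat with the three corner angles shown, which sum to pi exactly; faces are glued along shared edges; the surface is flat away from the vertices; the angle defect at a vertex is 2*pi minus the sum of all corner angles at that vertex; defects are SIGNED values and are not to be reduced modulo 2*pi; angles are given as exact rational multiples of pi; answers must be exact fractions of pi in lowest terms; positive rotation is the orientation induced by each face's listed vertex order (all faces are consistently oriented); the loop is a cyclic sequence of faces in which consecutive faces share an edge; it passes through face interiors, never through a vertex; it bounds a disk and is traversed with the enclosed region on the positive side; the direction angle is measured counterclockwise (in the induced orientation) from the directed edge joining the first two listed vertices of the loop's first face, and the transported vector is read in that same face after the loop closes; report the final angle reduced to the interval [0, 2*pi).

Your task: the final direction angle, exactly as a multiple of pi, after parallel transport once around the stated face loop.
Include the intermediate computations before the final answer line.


enclosed vertex P2: corner angles sum to 2*pi, defect = 2*pi - 2*pi = 0
enclosed vertex P3: corner angles sum to 2*pi, defect = 2*pi - 2*pi = 0
the rotation equals the total enclosed defect, so the final angle is initial + defects (mod 2*pi)
final angle = (19/12)*pi + 0 = (19/12)*pi (mod 2*pi)

Answer: final direction angle = (19/12)*pi


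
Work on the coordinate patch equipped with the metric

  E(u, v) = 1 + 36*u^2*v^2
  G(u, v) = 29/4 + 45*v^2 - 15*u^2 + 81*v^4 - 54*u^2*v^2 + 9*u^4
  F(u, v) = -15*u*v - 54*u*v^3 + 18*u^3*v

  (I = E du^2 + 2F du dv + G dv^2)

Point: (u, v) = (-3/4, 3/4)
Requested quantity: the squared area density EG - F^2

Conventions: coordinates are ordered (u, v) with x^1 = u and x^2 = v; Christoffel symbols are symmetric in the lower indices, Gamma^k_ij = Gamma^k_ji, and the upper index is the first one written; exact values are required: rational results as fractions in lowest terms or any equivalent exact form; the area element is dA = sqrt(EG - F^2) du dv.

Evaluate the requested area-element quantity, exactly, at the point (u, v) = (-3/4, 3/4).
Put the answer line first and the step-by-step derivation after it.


Answer: EG - F^2 = 1501/32

E = 793/64, F = 1269/64, G = 2273/64; EG - F^2 = 1501/32


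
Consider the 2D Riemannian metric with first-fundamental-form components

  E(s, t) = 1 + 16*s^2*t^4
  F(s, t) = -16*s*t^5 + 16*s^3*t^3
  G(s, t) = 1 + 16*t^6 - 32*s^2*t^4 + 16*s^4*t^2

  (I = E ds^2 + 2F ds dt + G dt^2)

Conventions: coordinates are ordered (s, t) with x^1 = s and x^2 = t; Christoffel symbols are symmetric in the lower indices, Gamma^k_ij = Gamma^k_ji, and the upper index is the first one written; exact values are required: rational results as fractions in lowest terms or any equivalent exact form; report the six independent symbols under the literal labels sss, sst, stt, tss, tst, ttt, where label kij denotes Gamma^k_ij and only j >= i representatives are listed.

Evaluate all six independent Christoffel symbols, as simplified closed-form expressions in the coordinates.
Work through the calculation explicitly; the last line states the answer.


E = 1 + 16*s^2*t^4; F = -16*s*t^5 + 16*s^3*t^3; G = 1 + 16*t^6 - 32*s^2*t^4 + 16*s^4*t^2
Gamma^k_ij = (1/2) g^{kl} (d_i g_jl + d_j g_il - d_l g_ij), with g^inv = (1/(EG-F^2)) [[G, -F], [-F, E]]
first partials: E_s = 32*s*t^4, E_t = 64*s^2*t^3, F_s = -16*t^5 + 48*s^2*t^3, F_t = -80*s*t^4 + 48*s^3*t^2, G_s = -64*s*t^4 + 64*s^3*t^2, G_t = 96*t^5 - 128*s^2*t^3 + 32*s^4*t
D = EG - F^2 = 1 + 16*t^6 - 16*s^2*t^4 + 16*s^4*t^2
expanded: Gamma^s_ss = (G E_s - 2F F_s + F E_t)/(2D), Gamma^s_st = (G E_t - F G_s)/(2D), Gamma^s_tt = (2G F_t - G G_s - F G_t)/(2D), Gamma^t_ss = (2E F_s - E E_t - F E_s)/(2D), Gamma^t_st = (E G_s - F E_t)/(2D), Gamma^t_tt = (E G_t - 2F F_t + F G_s)/(2D); substitute and cancel common factors

Answer: Gamma_sss = 16*s*t^4/(16*s^4*t^2 - 16*s^2*t^4 + 16*t^6 + 1), Gamma_sst = 32*s^2*t^3/(16*s^4*t^2 - 16*s^2*t^4 + 16*t^6 + 1), Gamma_stt = (16*s^3*t^2 - 48*s*t^4)/(16*s^4*t^2 - 16*s^2*t^4 + 16*t^6 + 1), Gamma_tss = (16*s^2*t^3 - 16*t^5)/(16*s^4*t^2 - 16*s^2*t^4 + 16*t^6 + 1), Gamma_tst = (32*s^3*t^2 - 32*s*t^4)/(16*s^4*t^2 - 16*s^2*t^4 + 16*t^6 + 1), Gamma_ttt = (16*s^4*t - 64*s^2*t^3 + 48*t^5)/(16*s^4*t^2 - 16*s^2*t^4 + 16*t^6 + 1)


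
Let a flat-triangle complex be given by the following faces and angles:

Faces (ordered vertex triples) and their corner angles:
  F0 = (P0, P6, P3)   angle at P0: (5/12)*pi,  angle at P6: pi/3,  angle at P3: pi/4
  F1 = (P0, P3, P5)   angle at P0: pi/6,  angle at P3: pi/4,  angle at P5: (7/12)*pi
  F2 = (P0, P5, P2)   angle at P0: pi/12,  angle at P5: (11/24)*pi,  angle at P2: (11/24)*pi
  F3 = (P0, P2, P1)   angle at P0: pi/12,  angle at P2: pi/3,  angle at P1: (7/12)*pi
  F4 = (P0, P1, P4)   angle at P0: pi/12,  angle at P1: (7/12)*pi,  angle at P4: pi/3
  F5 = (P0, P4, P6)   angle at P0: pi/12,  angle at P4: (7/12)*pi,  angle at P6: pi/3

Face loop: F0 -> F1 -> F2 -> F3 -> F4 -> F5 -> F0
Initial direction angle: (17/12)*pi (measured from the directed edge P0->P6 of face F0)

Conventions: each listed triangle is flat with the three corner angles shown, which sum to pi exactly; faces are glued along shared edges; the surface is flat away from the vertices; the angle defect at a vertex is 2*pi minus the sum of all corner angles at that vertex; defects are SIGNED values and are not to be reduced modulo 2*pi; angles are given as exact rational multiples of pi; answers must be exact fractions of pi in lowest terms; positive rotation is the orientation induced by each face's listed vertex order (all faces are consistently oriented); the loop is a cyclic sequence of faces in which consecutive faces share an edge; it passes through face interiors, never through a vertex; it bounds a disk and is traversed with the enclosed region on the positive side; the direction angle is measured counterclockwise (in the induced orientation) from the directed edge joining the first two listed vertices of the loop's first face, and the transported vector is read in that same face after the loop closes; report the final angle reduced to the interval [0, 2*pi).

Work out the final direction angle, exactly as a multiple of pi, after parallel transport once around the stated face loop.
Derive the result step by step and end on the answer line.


enclosed vertex P0: corner angles sum to (11/12)*pi, defect = 2*pi - (11/12)*pi = (13/12)*pi
holonomy = initial angle + sum of enclosed defects (mod 2*pi), positive in the induced orientation
final angle = (17/12)*pi + (13/12)*pi = pi/2 (mod 2*pi)

Answer: final direction angle = pi/2


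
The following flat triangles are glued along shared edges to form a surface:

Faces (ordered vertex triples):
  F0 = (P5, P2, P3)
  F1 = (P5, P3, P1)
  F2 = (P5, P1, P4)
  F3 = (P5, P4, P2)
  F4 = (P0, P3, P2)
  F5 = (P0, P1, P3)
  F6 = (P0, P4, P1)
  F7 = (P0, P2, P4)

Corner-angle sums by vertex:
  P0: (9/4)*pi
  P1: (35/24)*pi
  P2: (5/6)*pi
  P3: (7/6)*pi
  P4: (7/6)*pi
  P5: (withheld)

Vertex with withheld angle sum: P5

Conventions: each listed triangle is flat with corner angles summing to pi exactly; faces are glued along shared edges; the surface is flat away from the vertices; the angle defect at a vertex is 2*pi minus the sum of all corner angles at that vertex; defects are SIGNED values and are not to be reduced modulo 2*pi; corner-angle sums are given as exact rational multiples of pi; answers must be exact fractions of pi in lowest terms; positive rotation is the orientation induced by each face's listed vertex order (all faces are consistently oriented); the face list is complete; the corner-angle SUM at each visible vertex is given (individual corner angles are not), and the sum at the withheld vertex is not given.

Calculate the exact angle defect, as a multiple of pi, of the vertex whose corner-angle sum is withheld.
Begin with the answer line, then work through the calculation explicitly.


Answer: defect(P5) = (7/8)*pi

V = 6, E = 12, F = 8; chi = V - E + F = 2
Gauss-Bonnet: total defect = 2*pi*chi = 4*pi; visible defects sum to (25/8)*pi


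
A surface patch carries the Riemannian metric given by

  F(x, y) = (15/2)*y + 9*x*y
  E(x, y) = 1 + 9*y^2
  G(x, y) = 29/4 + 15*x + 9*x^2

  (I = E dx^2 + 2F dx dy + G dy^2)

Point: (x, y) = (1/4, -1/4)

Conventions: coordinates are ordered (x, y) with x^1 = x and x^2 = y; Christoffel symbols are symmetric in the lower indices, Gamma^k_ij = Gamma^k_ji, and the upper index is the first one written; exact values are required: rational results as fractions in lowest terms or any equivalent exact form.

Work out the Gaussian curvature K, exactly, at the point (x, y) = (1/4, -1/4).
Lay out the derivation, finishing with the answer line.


E = 25/16, F = -39/16, G = 185/16, EG - F^2 = 97/8 at the point
E_x = 0, E_y = -9/2, F_x = -9/4, F_y = 39/4, G_x = 39/2, G_y = 0
E_yy = 18, F_xy = 9, G_xx = 18
The intrinsic route: Brioschi's K = (det M1 - det M2)/(EG - F^2)^2.
M1 = [[-E_yy/2 + F_xy - G_xx/2, E_x/2, F_x - E_y/2], [F_y - G_x/2, E, F], [G_y/2, F, G]] = [[-9, 0, 0], [0, 25/16, -39/16], [0, -39/16, 185/16]]; det M1 = -873/8
M2 = [[0, E_y/2, G_x/2], [E_y/2, E, F], [G_x/2, F, G]] = [[0, -9/4, 39/4], [-9/4, 25/16, -39/16], [39/4, -39/16, 185/16]]; det M2 = -801/8
det M1 - det M2 = -9; K = -9 / (97/8)^2 = -576/9409

Answer: K = -576/9409


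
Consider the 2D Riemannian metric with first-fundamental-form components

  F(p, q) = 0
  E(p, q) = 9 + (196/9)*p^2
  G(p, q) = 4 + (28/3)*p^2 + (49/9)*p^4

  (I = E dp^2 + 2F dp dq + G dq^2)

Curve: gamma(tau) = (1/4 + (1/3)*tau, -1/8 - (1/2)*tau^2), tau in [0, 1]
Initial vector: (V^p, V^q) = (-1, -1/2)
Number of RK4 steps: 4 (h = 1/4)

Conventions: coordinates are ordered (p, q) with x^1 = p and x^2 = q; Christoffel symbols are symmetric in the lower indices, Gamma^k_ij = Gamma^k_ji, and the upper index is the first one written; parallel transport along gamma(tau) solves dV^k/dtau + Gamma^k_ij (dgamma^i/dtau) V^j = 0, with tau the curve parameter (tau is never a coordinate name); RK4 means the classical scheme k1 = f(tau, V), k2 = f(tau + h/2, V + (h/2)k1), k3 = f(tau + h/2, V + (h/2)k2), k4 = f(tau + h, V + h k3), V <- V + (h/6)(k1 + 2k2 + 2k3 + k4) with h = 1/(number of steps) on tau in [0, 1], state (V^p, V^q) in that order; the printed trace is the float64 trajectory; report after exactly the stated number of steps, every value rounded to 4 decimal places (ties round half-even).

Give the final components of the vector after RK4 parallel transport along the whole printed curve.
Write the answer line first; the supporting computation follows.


Answer: V^p = -0.6841, V^q = -0.7006

gamma'(tau) = (1/3, -tau); f(tau, V)^k = -Gamma^k_ij(gamma(tau)) gamma'^i(tau) V^j; h = 1/4; intermediate values shown to 6 dp
curve data and Christoffel symbols at the stage parameters:
  tau = 0.000000: gamma = (0.250000, -0.125000), gamma' = (0.333333, 0.000000); Gamma_ppp = 0.525469, Gamma_ppq = 0.000000, Gamma_pqq = -0.241622, Gamma_qpp = 0.000000, Gamma_qpq = 0.543689, Gamma_qqq = 0.000000
  tau = 0.125000: gamma = (0.291667, -0.132812), gamma' = (0.333333, -0.125000); Gamma_ppp = 0.585283, Gamma_ppq = 0.000000, Gamma_pqq = -0.275730, Gamma_qpp = 0.000000, Gamma_qpq = 0.619110, Gamma_qqq = 0.000000
  tau = 0.250000: gamma = (0.333333, -0.156250), gamma' = (0.333333, -0.250000); Gamma_ppp = 0.635676, Gamma_ppq = 0.000000, Gamma_pqq = -0.307748, Gamma_qpp = 0.000000, Gamma_qpq = 0.688525, Gamma_qqq = 0.000000
  tau = 0.375000: gamma = (0.375000, -0.195312), gamma' = (0.333333, -0.375000); Gamma_ppp = 0.677029, Gamma_ppq = 0.000000, Gamma_pqq = -0.337759, Gamma_qpp = 0.000000, Gamma_qpq = 0.751678, Gamma_qqq = 0.000000
  tau = 0.500000: gamma = (0.416667, -0.250000), gamma' = (0.333333, -0.500000); Gamma_ppp = 0.709973, Gamma_ppq = 0.000000, Gamma_pqq = -0.365904, Gamma_qpp = 0.000000, Gamma_qpq = 0.808470, Gamma_qqq = 0.000000
  tau = 0.625000: gamma = (0.458333, -0.320312), gamma' = (0.333333, -0.625000); Gamma_ppp = 0.735292, Gamma_ppq = 0.000000, Gamma_pqq = -0.392357, Gamma_qpp = 0.000000, Gamma_qpq = 0.858936, Gamma_qqq = 0.000000
  tau = 0.750000: gamma = (0.500000, -0.406250), gamma' = (0.333333, -0.750000); Gamma_ppp = 0.753846, Gamma_ppq = 0.000000, Gamma_pqq = -0.417308, Gamma_qpp = 0.000000, Gamma_qpq = 0.903226, Gamma_qqq = 0.000000
  tau = 0.875000: gamma = (0.541667, -0.507812), gamma' = (0.333333, -0.875000); Gamma_ppp = 0.766508, Gamma_ppq = 0.000000, Gamma_pqq = -0.440951, Gamma_qpp = 0.000000, Gamma_qpq = 0.941582, Gamma_qqq = 0.000000
  tau = 1.000000: gamma = (0.583333, -0.625000), gamma' = (0.333333, -1.000000); Gamma_ppp = 0.774121, Gamma_ppq = 0.000000, Gamma_pqq = -0.463474, Gamma_qpp = 0.000000, Gamma_qpq = 0.974316, Gamma_qqq = 0.000000
step 0: V^p = -1.0000, V^q = -0.5000
step 1: k1 = (0.175156, 0.090615), k2 = (0.207665, 0.025153), k3 = (0.207155, 0.027156), k4 = (0.238864, -0.050021); V <- V + (h/6)(k1 + 2k2 + 2k3 + k4): V^p = -0.9482, V^q = -0.4939
step 2: k1 = (0.238915, -0.049846), k2 = (0.270595, -0.133530), k3 = (0.271026, -0.129792), k4 = (0.304665, -0.214039); V <- V + (h/6)(k1 + 2k2 + 2k3 + k4): V^p = -0.8804, V^q = -0.5269
step 3: k1 = (0.304748, -0.213896), k2 = (0.342208, -0.293668), k3 = (0.343505, -0.288299), k4 = (0.387113, -0.357890); V <- V + (h/6)(k1 + 2k2 + 2k3 + k4): V^p = -0.7944, V^q = -0.5992
step 4: k1 = (0.387166, -0.357752), k2 = (0.439061, -0.412539), k3 = (0.440046, -0.405045), k4 = (0.501257, -0.439343); V <- V + (h/6)(k1 + 2k2 + 2k3 + k4): V^p = -0.6841, V^q = -0.7006


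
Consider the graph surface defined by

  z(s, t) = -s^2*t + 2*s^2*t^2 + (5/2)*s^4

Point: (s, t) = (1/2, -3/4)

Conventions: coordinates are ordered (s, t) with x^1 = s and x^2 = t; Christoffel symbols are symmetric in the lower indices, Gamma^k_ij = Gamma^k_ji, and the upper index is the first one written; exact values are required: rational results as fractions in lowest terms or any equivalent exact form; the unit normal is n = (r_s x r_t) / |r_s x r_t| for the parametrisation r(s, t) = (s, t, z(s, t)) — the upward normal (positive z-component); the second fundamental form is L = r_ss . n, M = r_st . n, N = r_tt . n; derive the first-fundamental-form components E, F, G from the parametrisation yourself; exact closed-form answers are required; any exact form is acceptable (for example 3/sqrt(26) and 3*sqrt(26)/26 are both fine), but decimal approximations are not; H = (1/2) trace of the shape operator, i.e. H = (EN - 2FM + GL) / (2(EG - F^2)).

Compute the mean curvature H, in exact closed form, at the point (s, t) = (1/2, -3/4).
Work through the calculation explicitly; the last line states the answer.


z_s = 25/8, z_t = -1, z_ss = 45/4, z_st = -4, z_tt = 1
E = 689/64, F = -25/8, G = 2; answer radicand W^2 = 753/64
unnormalised second-form numerators: l = 45/4, m = -4, n = 1; L = l/sqrt(753/64), and similarly M = m/sqrt(W^2), N = n/sqrt(W^2)
H = (E*n - 2*F*m + G*l) / (2*(EG - F^2)*sqrt(W^2)); E*n - 2*F*m + G*l = 529/64, EG - F^2 = 753/64, so H = (529/1506)/sqrt(753/64)

Answer: H = 2116*sqrt(753)/567009


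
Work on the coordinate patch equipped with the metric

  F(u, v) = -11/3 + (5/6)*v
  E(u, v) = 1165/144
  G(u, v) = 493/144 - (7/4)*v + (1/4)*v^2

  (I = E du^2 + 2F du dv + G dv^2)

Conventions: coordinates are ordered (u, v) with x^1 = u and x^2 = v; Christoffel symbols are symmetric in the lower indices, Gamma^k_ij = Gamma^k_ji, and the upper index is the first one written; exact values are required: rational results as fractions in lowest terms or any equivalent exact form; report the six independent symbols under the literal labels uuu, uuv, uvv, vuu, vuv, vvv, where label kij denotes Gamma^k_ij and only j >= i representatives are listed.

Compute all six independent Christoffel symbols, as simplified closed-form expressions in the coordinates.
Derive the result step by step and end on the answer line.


E = 1165/144; F = -11/3 + (5/6)*v; G = 493/144 - (7/4)*v + (1/4)*v^2
Gamma^k_ij = (1/2) g^{kl} (d_i g_jl + d_j g_il - d_l g_ij), with g^inv = (1/(EG-F^2)) [[G, -F], [-F, E]]
first partials: E_u = 0, E_v = 0, F_u = 0, F_v = 5/6, G_u = 0, G_v = -7/4 + (1/2)*v
D = EG - F^2 = 295561/20736 - (515/64)*v + (85/64)*v^2
expanded: Gamma^u_uu = (G E_u - 2F F_u + F E_v)/(2D), Gamma^u_uv = (G E_v - F G_u)/(2D), Gamma^u_vv = (2G F_v - G G_u - F G_v)/(2D), Gamma^v_uu = (2E F_u - E E_v - F E_u)/(2D), Gamma^v_uv = (E G_u - F E_v)/(2D), Gamma^v_vv = (E G_v - 2F F_v + F G_u)/(2D); substitute and cancel common factors

Answer: Gamma_uuu = 0, Gamma_uuv = 0, Gamma_uvv = (3888*v - 7368)/(27540*v^2 - 166860*v + 295561), Gamma_vuu = 0, Gamma_vuv = 0, Gamma_vvv = (27540*v - 83430)/(27540*v^2 - 166860*v + 295561)
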